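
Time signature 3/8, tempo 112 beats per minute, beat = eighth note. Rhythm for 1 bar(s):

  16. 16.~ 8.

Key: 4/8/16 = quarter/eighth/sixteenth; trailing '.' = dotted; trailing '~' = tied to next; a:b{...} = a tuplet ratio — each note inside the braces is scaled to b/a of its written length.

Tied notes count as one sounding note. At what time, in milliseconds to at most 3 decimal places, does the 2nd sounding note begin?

1. 0.0ms @ 0 + 401.786ms (3/4)
2. 401.786ms @ 3/4 + 1205.357ms (9/4)

note 2 onset = 3/4b = 401.786ms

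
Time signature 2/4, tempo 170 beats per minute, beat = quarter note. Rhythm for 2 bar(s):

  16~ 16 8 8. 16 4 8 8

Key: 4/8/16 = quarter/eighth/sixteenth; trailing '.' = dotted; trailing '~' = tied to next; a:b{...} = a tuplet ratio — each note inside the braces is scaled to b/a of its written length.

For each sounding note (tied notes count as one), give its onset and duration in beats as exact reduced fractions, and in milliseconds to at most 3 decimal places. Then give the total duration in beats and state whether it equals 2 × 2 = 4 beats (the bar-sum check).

1) 0.0ms=0b +176.471ms=1/2b
2) 176.471ms=1/2b +176.471ms=1/2b
3) 352.941ms=1b +264.706ms=3/4b
4) 617.647ms=7/4b +88.235ms=1/4b
5) 705.882ms=2b +352.941ms=1b
6) 1058.824ms=3b +176.471ms=1/2b
7) 1235.294ms=7/2b +176.471ms=1/2b
Σ=4b of 4 (170bpm 2/4) — PASS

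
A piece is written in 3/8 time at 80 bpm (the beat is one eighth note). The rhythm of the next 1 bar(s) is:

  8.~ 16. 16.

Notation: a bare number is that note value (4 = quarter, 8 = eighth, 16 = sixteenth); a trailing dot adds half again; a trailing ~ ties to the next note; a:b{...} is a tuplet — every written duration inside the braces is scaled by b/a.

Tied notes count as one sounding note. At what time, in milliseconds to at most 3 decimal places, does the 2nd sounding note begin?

1. 0.0ms @ 0 + 1687.5ms (9/4)
2. 1687.5ms @ 9/4 + 562.5ms (3/4)

note 2 onset = 9/4b = 1687.5ms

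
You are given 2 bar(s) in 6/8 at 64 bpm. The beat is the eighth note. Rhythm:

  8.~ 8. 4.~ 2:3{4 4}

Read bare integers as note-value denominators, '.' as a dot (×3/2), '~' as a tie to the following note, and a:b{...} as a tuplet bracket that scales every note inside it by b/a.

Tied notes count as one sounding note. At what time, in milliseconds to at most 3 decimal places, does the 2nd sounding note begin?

note 2 onset = 3b = 2812.5ms

1. 0.0ms @ 0 + 2812.5ms (3)
2. 2812.5ms @ 3 + 5625.0ms (6)
3. 8437.5ms @ 9 + 2812.5ms (3)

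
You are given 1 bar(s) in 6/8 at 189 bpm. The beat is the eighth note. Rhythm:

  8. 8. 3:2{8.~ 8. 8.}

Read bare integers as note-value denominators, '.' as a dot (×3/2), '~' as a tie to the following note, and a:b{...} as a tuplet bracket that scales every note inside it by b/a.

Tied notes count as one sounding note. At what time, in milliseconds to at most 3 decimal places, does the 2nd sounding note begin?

1. 0.0ms @ 0 + 476.19ms (3/2)
2. 476.19ms @ 3/2 + 476.19ms (3/2)
3. 952.381ms @ 3 + 634.921ms (2)
4. 1587.302ms @ 5 + 317.46ms (1)

note 2 onset = 3/2b = 476.19ms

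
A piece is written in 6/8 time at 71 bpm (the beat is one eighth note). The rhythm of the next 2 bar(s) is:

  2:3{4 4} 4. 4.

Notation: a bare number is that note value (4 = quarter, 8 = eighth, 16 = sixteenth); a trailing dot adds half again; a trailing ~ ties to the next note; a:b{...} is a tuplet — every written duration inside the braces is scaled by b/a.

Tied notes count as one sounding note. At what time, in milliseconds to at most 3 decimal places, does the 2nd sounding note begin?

note 2 onset = 3b = 2535.211ms

1. 0.0ms @ 0 + 2535.211ms (3)
2. 2535.211ms @ 3 + 2535.211ms (3)
3. 5070.423ms @ 6 + 2535.211ms (3)
4. 7605.634ms @ 9 + 2535.211ms (3)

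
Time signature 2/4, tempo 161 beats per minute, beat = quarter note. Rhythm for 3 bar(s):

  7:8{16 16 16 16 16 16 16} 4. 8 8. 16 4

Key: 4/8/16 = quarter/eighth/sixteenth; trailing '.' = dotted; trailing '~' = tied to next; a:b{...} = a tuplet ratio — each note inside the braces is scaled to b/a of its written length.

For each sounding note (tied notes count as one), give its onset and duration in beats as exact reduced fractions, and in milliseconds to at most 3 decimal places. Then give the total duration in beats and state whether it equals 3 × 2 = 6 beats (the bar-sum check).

1) 0.0ms=0b +106.477ms=2/7b
2) 106.477ms=2/7b +106.477ms=2/7b
3) 212.955ms=4/7b +106.477ms=2/7b
4) 319.432ms=6/7b +106.477ms=2/7b
5) 425.909ms=8/7b +106.477ms=2/7b
6) 532.387ms=10/7b +106.477ms=2/7b
7) 638.864ms=12/7b +106.477ms=2/7b
8) 745.342ms=2b +559.006ms=3/2b
9) 1304.348ms=7/2b +186.335ms=1/2b
10) 1490.683ms=4b +279.503ms=3/4b
11) 1770.186ms=19/4b +93.168ms=1/4b
12) 1863.354ms=5b +372.671ms=1b
Σ=6b of 6 (161bpm 2/4) — PASS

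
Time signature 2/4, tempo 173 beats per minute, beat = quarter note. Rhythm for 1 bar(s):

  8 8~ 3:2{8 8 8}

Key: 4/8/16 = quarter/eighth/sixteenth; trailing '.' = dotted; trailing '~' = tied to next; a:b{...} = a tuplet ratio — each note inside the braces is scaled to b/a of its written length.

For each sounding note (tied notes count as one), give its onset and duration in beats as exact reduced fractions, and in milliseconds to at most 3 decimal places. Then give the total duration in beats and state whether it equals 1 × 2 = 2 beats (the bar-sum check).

1) 0.0ms=0b +173.41ms=1/2b
2) 173.41ms=1/2b +289.017ms=5/6b
3) 462.428ms=4/3b +115.607ms=1/3b
4) 578.035ms=5/3b +115.607ms=1/3b
Σ=2b of 2 (173bpm 2/4) — PASS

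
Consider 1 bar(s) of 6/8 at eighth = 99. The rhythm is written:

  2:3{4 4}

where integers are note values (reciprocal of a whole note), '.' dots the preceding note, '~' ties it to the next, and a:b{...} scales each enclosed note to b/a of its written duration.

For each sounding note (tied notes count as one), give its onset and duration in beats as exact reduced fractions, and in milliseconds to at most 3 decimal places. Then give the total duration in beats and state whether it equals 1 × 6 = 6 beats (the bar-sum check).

1) 0.0ms=0b +1818.182ms=3b
2) 1818.182ms=3b +1818.182ms=3b
Σ=6b of 6 (99bpm 6/8) — PASS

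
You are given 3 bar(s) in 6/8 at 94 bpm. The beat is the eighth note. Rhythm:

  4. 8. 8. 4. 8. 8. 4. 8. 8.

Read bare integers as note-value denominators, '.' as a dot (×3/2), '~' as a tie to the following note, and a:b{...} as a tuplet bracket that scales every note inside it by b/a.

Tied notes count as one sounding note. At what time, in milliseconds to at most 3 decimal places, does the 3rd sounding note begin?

note 3 onset = 9/2b = 2872.34ms

1. 0.0ms @ 0 + 1914.894ms (3)
2. 1914.894ms @ 3 + 957.447ms (3/2)
3. 2872.34ms @ 9/2 + 957.447ms (3/2)
4. 3829.787ms @ 6 + 1914.894ms (3)
5. 5744.681ms @ 9 + 957.447ms (3/2)
6. 6702.128ms @ 21/2 + 957.447ms (3/2)
7. 7659.574ms @ 12 + 1914.894ms (3)
8. 9574.468ms @ 15 + 957.447ms (3/2)
9. 10531.915ms @ 33/2 + 957.447ms (3/2)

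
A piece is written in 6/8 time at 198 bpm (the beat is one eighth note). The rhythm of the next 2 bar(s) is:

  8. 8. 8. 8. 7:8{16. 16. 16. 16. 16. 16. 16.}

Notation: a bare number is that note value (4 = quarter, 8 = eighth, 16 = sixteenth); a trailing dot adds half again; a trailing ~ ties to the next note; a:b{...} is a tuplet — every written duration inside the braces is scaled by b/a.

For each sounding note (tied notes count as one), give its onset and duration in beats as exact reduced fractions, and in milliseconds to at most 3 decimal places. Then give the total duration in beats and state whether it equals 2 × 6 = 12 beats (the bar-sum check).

1) 0.0ms=0b +454.545ms=3/2b
2) 454.545ms=3/2b +454.545ms=3/2b
3) 909.091ms=3b +454.545ms=3/2b
4) 1363.636ms=9/2b +454.545ms=3/2b
5) 1818.182ms=6b +259.74ms=6/7b
6) 2077.922ms=48/7b +259.74ms=6/7b
7) 2337.662ms=54/7b +259.74ms=6/7b
8) 2597.403ms=60/7b +259.74ms=6/7b
9) 2857.143ms=66/7b +259.74ms=6/7b
10) 3116.883ms=72/7b +259.74ms=6/7b
11) 3376.623ms=78/7b +259.74ms=6/7b
Σ=12b of 12 (198bpm 6/8) — PASS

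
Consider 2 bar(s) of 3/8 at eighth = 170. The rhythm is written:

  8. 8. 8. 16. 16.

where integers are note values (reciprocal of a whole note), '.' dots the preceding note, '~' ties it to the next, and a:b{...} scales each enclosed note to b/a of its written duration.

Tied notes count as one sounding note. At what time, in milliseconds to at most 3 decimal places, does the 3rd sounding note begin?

note 3 onset = 3b = 1058.824ms

1. 0.0ms @ 0 + 529.412ms (3/2)
2. 529.412ms @ 3/2 + 529.412ms (3/2)
3. 1058.824ms @ 3 + 529.412ms (3/2)
4. 1588.235ms @ 9/2 + 264.706ms (3/4)
5. 1852.941ms @ 21/4 + 264.706ms (3/4)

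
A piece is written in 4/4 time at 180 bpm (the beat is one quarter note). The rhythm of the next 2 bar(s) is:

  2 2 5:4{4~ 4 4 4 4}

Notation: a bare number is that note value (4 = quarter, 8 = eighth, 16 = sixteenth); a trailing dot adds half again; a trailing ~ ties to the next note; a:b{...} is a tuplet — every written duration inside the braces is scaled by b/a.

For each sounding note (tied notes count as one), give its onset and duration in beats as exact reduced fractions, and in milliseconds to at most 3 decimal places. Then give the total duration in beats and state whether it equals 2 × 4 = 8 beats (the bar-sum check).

1) 0.0ms=0b +666.667ms=2b
2) 666.667ms=2b +666.667ms=2b
3) 1333.333ms=4b +533.333ms=8/5b
4) 1866.667ms=28/5b +266.667ms=4/5b
5) 2133.333ms=32/5b +266.667ms=4/5b
6) 2400.0ms=36/5b +266.667ms=4/5b
Σ=8b of 8 (180bpm 4/4) — PASS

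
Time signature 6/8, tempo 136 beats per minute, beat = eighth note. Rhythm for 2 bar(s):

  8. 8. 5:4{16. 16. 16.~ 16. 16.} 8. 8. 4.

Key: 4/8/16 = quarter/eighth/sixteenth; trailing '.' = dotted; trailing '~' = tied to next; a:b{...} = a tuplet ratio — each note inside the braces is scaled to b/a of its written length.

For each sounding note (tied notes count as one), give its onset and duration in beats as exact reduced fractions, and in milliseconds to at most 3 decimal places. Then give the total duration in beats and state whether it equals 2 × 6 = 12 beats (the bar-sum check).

1) 0.0ms=0b +661.765ms=3/2b
2) 661.765ms=3/2b +661.765ms=3/2b
3) 1323.529ms=3b +264.706ms=3/5b
4) 1588.235ms=18/5b +264.706ms=3/5b
5) 1852.941ms=21/5b +529.412ms=6/5b
6) 2382.353ms=27/5b +264.706ms=3/5b
7) 2647.059ms=6b +661.765ms=3/2b
8) 3308.824ms=15/2b +661.765ms=3/2b
9) 3970.588ms=9b +1323.529ms=3b
Σ=12b of 12 (136bpm 6/8) — PASS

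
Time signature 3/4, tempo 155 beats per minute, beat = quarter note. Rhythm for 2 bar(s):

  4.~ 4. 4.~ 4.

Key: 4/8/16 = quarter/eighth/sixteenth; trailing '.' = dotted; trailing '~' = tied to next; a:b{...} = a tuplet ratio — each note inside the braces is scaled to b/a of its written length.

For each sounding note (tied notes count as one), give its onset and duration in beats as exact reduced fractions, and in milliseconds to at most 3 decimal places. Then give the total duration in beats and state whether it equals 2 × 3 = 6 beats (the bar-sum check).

1) 0.0ms=0b +1161.29ms=3b
2) 1161.29ms=3b +1161.29ms=3b
Σ=6b of 6 (155bpm 3/4) — PASS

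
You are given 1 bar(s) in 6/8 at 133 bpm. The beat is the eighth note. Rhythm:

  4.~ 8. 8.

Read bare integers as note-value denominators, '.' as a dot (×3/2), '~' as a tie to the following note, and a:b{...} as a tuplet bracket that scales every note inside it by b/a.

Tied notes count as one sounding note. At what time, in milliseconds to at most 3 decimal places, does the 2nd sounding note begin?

note 2 onset = 9/2b = 2030.075ms

1. 0.0ms @ 0 + 2030.075ms (9/2)
2. 2030.075ms @ 9/2 + 676.692ms (3/2)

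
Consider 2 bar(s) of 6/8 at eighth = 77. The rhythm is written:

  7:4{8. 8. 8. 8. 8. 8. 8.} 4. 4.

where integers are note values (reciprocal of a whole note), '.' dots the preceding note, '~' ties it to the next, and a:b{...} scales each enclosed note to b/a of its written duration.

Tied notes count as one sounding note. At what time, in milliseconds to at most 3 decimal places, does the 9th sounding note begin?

note 9 onset = 9b = 7012.987ms

1. 0.0ms @ 0 + 667.904ms (6/7)
2. 667.904ms @ 6/7 + 667.904ms (6/7)
3. 1335.807ms @ 12/7 + 667.904ms (6/7)
4. 2003.711ms @ 18/7 + 667.904ms (6/7)
5. 2671.614ms @ 24/7 + 667.904ms (6/7)
6. 3339.518ms @ 30/7 + 667.904ms (6/7)
7. 4007.421ms @ 36/7 + 667.904ms (6/7)
8. 4675.325ms @ 6 + 2337.662ms (3)
9. 7012.987ms @ 9 + 2337.662ms (3)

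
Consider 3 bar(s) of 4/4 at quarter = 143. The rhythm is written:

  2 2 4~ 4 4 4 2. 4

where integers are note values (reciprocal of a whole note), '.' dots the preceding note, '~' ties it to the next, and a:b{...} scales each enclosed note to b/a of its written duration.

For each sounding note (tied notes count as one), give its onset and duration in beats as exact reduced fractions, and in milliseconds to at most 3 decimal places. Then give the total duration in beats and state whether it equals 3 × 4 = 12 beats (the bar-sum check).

1) 0.0ms=0b +839.161ms=2b
2) 839.161ms=2b +839.161ms=2b
3) 1678.322ms=4b +839.161ms=2b
4) 2517.483ms=6b +419.58ms=1b
5) 2937.063ms=7b +419.58ms=1b
6) 3356.643ms=8b +1258.741ms=3b
7) 4615.385ms=11b +419.58ms=1b
Σ=12b of 12 (143bpm 4/4) — PASS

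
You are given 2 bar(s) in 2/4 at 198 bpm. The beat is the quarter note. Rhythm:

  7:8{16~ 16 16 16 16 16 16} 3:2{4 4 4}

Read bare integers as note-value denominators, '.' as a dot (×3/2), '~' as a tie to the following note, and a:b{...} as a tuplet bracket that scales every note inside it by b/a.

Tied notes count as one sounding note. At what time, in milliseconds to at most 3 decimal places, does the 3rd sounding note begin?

1. 0.0ms @ 0 + 173.16ms (4/7)
2. 173.16ms @ 4/7 + 86.58ms (2/7)
3. 259.74ms @ 6/7 + 86.58ms (2/7)
4. 346.32ms @ 8/7 + 86.58ms (2/7)
5. 432.9ms @ 10/7 + 86.58ms (2/7)
6. 519.481ms @ 12/7 + 86.58ms (2/7)
7. 606.061ms @ 2 + 202.02ms (2/3)
8. 808.081ms @ 8/3 + 202.02ms (2/3)
9. 1010.101ms @ 10/3 + 202.02ms (2/3)

note 3 onset = 6/7b = 259.74ms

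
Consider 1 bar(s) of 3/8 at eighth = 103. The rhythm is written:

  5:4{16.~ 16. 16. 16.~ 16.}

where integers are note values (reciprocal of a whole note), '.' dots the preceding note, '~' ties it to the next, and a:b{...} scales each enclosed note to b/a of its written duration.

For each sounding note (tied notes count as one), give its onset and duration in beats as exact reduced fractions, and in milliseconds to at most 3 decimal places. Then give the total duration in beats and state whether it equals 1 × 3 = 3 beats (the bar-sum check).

1) 0.0ms=0b +699.029ms=6/5b
2) 699.029ms=6/5b +349.515ms=3/5b
3) 1048.544ms=9/5b +699.029ms=6/5b
Σ=3b of 3 (103bpm 3/8) — PASS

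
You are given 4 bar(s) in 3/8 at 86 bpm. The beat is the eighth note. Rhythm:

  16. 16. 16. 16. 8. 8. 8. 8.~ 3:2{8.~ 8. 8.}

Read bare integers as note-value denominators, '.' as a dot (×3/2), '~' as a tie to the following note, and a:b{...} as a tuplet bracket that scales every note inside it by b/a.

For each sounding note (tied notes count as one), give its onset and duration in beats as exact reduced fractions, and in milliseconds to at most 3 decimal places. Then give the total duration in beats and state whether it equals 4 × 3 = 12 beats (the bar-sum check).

1) 0.0ms=0b +523.256ms=3/4b
2) 523.256ms=3/4b +523.256ms=3/4b
3) 1046.512ms=3/2b +523.256ms=3/4b
4) 1569.767ms=9/4b +523.256ms=3/4b
5) 2093.023ms=3b +1046.512ms=3/2b
6) 3139.535ms=9/2b +1046.512ms=3/2b
7) 4186.047ms=6b +1046.512ms=3/2b
8) 5232.558ms=15/2b +2441.86ms=7/2b
9) 7674.419ms=11b +697.674ms=1b
Σ=12b of 12 (86bpm 3/8) — PASS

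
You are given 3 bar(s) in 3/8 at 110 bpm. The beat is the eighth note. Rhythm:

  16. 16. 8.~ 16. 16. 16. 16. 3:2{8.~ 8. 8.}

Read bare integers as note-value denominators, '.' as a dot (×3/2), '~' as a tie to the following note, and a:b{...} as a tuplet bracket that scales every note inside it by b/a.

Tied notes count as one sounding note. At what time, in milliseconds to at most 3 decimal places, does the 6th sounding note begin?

1. 0.0ms @ 0 + 409.091ms (3/4)
2. 409.091ms @ 3/4 + 409.091ms (3/4)
3. 818.182ms @ 3/2 + 1227.273ms (9/4)
4. 2045.455ms @ 15/4 + 409.091ms (3/4)
5. 2454.545ms @ 9/2 + 409.091ms (3/4)
6. 2863.636ms @ 21/4 + 409.091ms (3/4)
7. 3272.727ms @ 6 + 1090.909ms (2)
8. 4363.636ms @ 8 + 545.455ms (1)

note 6 onset = 21/4b = 2863.636ms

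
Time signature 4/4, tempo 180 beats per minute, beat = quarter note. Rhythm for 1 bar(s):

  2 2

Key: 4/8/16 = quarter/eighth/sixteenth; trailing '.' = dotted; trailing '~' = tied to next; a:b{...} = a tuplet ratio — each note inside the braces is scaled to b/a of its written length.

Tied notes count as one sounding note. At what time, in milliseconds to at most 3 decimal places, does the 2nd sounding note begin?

1. 0.0ms @ 0 + 666.667ms (2)
2. 666.667ms @ 2 + 666.667ms (2)

note 2 onset = 2b = 666.667ms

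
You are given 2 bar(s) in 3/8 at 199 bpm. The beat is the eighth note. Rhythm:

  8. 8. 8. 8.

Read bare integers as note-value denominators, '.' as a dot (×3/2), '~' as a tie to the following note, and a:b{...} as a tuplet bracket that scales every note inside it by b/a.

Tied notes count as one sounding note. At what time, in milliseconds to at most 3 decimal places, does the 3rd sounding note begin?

note 3 onset = 3b = 904.523ms

1. 0.0ms @ 0 + 452.261ms (3/2)
2. 452.261ms @ 3/2 + 452.261ms (3/2)
3. 904.523ms @ 3 + 452.261ms (3/2)
4. 1356.784ms @ 9/2 + 452.261ms (3/2)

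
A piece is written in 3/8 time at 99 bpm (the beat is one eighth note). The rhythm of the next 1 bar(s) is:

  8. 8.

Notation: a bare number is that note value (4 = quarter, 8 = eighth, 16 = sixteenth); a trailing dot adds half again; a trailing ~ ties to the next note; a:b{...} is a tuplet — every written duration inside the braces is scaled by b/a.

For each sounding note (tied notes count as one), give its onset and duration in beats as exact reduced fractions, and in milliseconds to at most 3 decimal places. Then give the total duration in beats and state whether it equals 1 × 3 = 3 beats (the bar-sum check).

1) 0.0ms=0b +909.091ms=3/2b
2) 909.091ms=3/2b +909.091ms=3/2b
Σ=3b of 3 (99bpm 3/8) — PASS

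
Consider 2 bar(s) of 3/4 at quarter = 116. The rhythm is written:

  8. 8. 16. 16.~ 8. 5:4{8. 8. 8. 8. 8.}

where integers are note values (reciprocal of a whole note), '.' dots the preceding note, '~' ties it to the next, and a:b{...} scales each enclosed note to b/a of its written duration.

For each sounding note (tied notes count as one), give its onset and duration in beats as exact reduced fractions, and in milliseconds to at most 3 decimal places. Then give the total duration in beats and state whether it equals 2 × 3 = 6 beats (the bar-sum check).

1) 0.0ms=0b +387.931ms=3/4b
2) 387.931ms=3/4b +387.931ms=3/4b
3) 775.862ms=3/2b +193.966ms=3/8b
4) 969.828ms=15/8b +581.897ms=9/8b
5) 1551.724ms=3b +310.345ms=3/5b
6) 1862.069ms=18/5b +310.345ms=3/5b
7) 2172.414ms=21/5b +310.345ms=3/5b
8) 2482.759ms=24/5b +310.345ms=3/5b
9) 2793.103ms=27/5b +310.345ms=3/5b
Σ=6b of 6 (116bpm 3/4) — PASS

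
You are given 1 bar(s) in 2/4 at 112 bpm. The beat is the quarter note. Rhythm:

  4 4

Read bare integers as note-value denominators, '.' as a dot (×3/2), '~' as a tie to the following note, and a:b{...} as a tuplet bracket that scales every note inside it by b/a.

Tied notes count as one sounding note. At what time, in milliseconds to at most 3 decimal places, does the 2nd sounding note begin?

note 2 onset = 1b = 535.714ms

1. 0.0ms @ 0 + 535.714ms (1)
2. 535.714ms @ 1 + 535.714ms (1)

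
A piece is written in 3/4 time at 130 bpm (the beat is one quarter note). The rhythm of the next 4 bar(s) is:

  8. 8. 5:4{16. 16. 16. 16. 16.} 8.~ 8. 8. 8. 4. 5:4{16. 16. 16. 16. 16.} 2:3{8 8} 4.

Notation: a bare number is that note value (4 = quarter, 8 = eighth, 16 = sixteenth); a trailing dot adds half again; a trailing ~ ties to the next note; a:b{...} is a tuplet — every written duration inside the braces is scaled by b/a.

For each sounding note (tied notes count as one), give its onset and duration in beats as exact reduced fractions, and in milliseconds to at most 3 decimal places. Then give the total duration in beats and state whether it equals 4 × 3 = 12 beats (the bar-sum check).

1) 0.0ms=0b +346.154ms=3/4b
2) 346.154ms=3/4b +346.154ms=3/4b
3) 692.308ms=3/2b +138.462ms=3/10b
4) 830.769ms=9/5b +138.462ms=3/10b
5) 969.231ms=21/10b +138.462ms=3/10b
6) 1107.692ms=12/5b +138.462ms=3/10b
7) 1246.154ms=27/10b +138.462ms=3/10b
8) 1384.615ms=3b +692.308ms=3/2b
9) 2076.923ms=9/2b +346.154ms=3/4b
10) 2423.077ms=21/4b +346.154ms=3/4b
11) 2769.231ms=6b +692.308ms=3/2b
12) 3461.538ms=15/2b +138.462ms=3/10b
13) 3600.0ms=39/5b +138.462ms=3/10b
14) 3738.462ms=81/10b +138.462ms=3/10b
15) 3876.923ms=42/5b +138.462ms=3/10b
16) 4015.385ms=87/10b +138.462ms=3/10b
17) 4153.846ms=9b +346.154ms=3/4b
18) 4500.0ms=39/4b +346.154ms=3/4b
19) 4846.154ms=21/2b +692.308ms=3/2b
Σ=12b of 12 (130bpm 3/4) — PASS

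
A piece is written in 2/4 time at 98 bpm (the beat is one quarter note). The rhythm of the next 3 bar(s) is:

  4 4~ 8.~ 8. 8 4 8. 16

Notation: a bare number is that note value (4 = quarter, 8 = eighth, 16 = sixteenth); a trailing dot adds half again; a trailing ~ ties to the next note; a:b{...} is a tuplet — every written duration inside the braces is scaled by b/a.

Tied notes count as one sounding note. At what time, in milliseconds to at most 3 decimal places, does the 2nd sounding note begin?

1. 0.0ms @ 0 + 612.245ms (1)
2. 612.245ms @ 1 + 1530.612ms (5/2)
3. 2142.857ms @ 7/2 + 306.122ms (1/2)
4. 2448.98ms @ 4 + 612.245ms (1)
5. 3061.224ms @ 5 + 459.184ms (3/4)
6. 3520.408ms @ 23/4 + 153.061ms (1/4)

note 2 onset = 1b = 612.245ms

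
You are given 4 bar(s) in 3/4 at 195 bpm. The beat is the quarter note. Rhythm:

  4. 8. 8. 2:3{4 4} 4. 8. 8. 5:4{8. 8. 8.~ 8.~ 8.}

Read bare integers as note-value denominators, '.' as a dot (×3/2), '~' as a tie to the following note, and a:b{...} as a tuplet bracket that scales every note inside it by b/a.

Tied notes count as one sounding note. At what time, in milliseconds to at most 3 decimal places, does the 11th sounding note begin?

1. 0.0ms @ 0 + 461.538ms (3/2)
2. 461.538ms @ 3/2 + 230.769ms (3/4)
3. 692.308ms @ 9/4 + 230.769ms (3/4)
4. 923.077ms @ 3 + 461.538ms (3/2)
5. 1384.615ms @ 9/2 + 461.538ms (3/2)
6. 1846.154ms @ 6 + 461.538ms (3/2)
7. 2307.692ms @ 15/2 + 230.769ms (3/4)
8. 2538.462ms @ 33/4 + 230.769ms (3/4)
9. 2769.231ms @ 9 + 184.615ms (3/5)
10. 2953.846ms @ 48/5 + 184.615ms (3/5)
11. 3138.462ms @ 51/5 + 553.846ms (9/5)

note 11 onset = 51/5b = 3138.462ms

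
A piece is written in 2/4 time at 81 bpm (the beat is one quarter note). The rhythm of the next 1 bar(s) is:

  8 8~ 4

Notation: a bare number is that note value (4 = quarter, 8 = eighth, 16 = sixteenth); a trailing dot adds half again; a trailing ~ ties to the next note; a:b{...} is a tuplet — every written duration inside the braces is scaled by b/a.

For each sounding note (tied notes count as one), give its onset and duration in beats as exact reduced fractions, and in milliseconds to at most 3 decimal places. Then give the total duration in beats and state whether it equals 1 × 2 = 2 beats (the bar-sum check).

1) 0.0ms=0b +370.37ms=1/2b
2) 370.37ms=1/2b +1111.111ms=3/2b
Σ=2b of 2 (81bpm 2/4) — PASS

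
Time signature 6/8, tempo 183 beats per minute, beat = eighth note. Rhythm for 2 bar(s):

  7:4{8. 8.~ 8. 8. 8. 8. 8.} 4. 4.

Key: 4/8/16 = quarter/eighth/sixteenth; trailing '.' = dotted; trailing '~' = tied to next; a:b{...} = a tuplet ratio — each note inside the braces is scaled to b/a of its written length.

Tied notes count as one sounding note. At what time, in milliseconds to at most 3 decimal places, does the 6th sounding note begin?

1. 0.0ms @ 0 + 281.03ms (6/7)
2. 281.03ms @ 6/7 + 562.061ms (12/7)
3. 843.091ms @ 18/7 + 281.03ms (6/7)
4. 1124.122ms @ 24/7 + 281.03ms (6/7)
5. 1405.152ms @ 30/7 + 281.03ms (6/7)
6. 1686.183ms @ 36/7 + 281.03ms (6/7)
7. 1967.213ms @ 6 + 983.607ms (3)
8. 2950.82ms @ 9 + 983.607ms (3)

note 6 onset = 36/7b = 1686.183ms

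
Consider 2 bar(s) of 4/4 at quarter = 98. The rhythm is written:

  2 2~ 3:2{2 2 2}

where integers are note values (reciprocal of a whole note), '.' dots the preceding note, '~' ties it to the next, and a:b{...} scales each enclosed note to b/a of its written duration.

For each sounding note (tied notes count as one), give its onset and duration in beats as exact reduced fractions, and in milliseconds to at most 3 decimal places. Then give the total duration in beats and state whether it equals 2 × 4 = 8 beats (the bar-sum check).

1) 0.0ms=0b +1224.49ms=2b
2) 1224.49ms=2b +2040.816ms=10/3b
3) 3265.306ms=16/3b +816.327ms=4/3b
4) 4081.633ms=20/3b +816.327ms=4/3b
Σ=8b of 8 (98bpm 4/4) — PASS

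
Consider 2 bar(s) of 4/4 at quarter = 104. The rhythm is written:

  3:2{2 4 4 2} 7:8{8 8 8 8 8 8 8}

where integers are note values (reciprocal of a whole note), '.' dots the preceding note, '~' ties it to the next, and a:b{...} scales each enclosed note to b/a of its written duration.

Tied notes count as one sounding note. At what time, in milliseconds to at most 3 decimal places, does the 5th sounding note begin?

note 5 onset = 4b = 2307.692ms

1. 0.0ms @ 0 + 769.231ms (4/3)
2. 769.231ms @ 4/3 + 384.615ms (2/3)
3. 1153.846ms @ 2 + 384.615ms (2/3)
4. 1538.462ms @ 8/3 + 769.231ms (4/3)
5. 2307.692ms @ 4 + 329.67ms (4/7)
6. 2637.363ms @ 32/7 + 329.67ms (4/7)
7. 2967.033ms @ 36/7 + 329.67ms (4/7)
8. 3296.703ms @ 40/7 + 329.67ms (4/7)
9. 3626.374ms @ 44/7 + 329.67ms (4/7)
10. 3956.044ms @ 48/7 + 329.67ms (4/7)
11. 4285.714ms @ 52/7 + 329.67ms (4/7)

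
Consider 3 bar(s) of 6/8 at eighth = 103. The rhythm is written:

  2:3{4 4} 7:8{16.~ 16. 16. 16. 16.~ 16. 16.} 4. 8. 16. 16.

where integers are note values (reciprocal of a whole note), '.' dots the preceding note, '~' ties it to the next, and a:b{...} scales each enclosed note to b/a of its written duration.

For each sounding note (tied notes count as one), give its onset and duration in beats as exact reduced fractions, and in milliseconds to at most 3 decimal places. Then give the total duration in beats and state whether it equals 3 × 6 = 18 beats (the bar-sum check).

1) 0.0ms=0b +1747.573ms=3b
2) 1747.573ms=3b +1747.573ms=3b
3) 3495.146ms=6b +998.613ms=12/7b
4) 4493.759ms=54/7b +499.307ms=6/7b
5) 4993.065ms=60/7b +499.307ms=6/7b
6) 5492.372ms=66/7b +998.613ms=12/7b
7) 6490.985ms=78/7b +499.307ms=6/7b
8) 6990.291ms=12b +1747.573ms=3b
9) 8737.864ms=15b +873.786ms=3/2b
10) 9611.65ms=33/2b +436.893ms=3/4b
11) 10048.544ms=69/4b +436.893ms=3/4b
Σ=18b of 18 (103bpm 6/8) — PASS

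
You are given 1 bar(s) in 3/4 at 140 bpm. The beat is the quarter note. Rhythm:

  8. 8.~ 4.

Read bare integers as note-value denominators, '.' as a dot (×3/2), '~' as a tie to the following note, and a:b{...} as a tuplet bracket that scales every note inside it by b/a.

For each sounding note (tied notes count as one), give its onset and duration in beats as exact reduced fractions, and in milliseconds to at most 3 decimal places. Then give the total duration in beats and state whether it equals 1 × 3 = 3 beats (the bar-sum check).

1) 0.0ms=0b +321.429ms=3/4b
2) 321.429ms=3/4b +964.286ms=9/4b
Σ=3b of 3 (140bpm 3/4) — PASS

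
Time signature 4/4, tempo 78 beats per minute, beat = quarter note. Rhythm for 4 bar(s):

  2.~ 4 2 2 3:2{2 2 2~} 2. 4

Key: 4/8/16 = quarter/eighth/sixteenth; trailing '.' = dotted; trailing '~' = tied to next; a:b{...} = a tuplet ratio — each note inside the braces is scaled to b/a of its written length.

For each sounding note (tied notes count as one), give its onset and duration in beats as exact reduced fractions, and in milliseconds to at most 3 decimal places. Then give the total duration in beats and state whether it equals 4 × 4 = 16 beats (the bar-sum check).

1) 0.0ms=0b +3076.923ms=4b
2) 3076.923ms=4b +1538.462ms=2b
3) 4615.385ms=6b +1538.462ms=2b
4) 6153.846ms=8b +1025.641ms=4/3b
5) 7179.487ms=28/3b +1025.641ms=4/3b
6) 8205.128ms=32/3b +3333.333ms=13/3b
7) 11538.462ms=15b +769.231ms=1b
Σ=16b of 16 (78bpm 4/4) — PASS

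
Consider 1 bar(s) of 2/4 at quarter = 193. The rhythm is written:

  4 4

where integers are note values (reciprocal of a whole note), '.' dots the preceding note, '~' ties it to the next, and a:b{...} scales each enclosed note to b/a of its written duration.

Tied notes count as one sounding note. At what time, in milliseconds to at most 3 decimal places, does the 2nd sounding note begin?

1. 0.0ms @ 0 + 310.881ms (1)
2. 310.881ms @ 1 + 310.881ms (1)

note 2 onset = 1b = 310.881ms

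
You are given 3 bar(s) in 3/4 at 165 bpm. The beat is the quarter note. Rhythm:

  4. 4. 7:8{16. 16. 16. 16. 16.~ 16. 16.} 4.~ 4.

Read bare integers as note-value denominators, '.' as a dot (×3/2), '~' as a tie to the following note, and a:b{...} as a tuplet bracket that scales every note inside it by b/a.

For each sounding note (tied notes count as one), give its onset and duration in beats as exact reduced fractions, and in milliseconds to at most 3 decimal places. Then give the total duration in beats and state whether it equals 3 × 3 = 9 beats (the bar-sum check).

1) 0.0ms=0b +545.455ms=3/2b
2) 545.455ms=3/2b +545.455ms=3/2b
3) 1090.909ms=3b +155.844ms=3/7b
4) 1246.753ms=24/7b +155.844ms=3/7b
5) 1402.597ms=27/7b +155.844ms=3/7b
6) 1558.442ms=30/7b +155.844ms=3/7b
7) 1714.286ms=33/7b +311.688ms=6/7b
8) 2025.974ms=39/7b +155.844ms=3/7b
9) 2181.818ms=6b +1090.909ms=3b
Σ=9b of 9 (165bpm 3/4) — PASS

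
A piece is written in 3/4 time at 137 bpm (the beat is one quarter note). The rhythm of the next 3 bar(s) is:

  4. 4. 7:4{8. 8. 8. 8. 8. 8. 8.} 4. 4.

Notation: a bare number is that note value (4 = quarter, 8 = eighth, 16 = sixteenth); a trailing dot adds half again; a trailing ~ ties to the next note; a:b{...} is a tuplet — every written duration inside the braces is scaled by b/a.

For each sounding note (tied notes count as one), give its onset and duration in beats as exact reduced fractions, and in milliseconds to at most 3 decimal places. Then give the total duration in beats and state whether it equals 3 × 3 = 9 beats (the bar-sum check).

1) 0.0ms=0b +656.934ms=3/2b
2) 656.934ms=3/2b +656.934ms=3/2b
3) 1313.869ms=3b +187.696ms=3/7b
4) 1501.564ms=24/7b +187.696ms=3/7b
5) 1689.26ms=27/7b +187.696ms=3/7b
6) 1876.955ms=30/7b +187.696ms=3/7b
7) 2064.651ms=33/7b +187.696ms=3/7b
8) 2252.346ms=36/7b +187.696ms=3/7b
9) 2440.042ms=39/7b +187.696ms=3/7b
10) 2627.737ms=6b +656.934ms=3/2b
11) 3284.672ms=15/2b +656.934ms=3/2b
Σ=9b of 9 (137bpm 3/4) — PASS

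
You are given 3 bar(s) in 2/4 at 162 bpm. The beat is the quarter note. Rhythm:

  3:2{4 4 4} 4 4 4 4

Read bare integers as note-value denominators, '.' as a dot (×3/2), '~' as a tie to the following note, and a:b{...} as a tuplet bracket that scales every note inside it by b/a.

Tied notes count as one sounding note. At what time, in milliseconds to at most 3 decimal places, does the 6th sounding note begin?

1. 0.0ms @ 0 + 246.914ms (2/3)
2. 246.914ms @ 2/3 + 246.914ms (2/3)
3. 493.827ms @ 4/3 + 246.914ms (2/3)
4. 740.741ms @ 2 + 370.37ms (1)
5. 1111.111ms @ 3 + 370.37ms (1)
6. 1481.481ms @ 4 + 370.37ms (1)
7. 1851.852ms @ 5 + 370.37ms (1)

note 6 onset = 4b = 1481.481ms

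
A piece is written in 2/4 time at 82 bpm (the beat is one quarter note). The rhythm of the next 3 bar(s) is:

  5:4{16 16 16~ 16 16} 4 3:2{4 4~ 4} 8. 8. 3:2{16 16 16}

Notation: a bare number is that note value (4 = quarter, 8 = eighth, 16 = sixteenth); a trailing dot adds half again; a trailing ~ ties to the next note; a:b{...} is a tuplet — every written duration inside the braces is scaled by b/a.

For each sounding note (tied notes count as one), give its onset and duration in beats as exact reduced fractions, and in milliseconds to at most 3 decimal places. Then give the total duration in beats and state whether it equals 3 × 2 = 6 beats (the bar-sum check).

1) 0.0ms=0b +146.341ms=1/5b
2) 146.341ms=1/5b +146.341ms=1/5b
3) 292.683ms=2/5b +292.683ms=2/5b
4) 585.366ms=4/5b +146.341ms=1/5b
5) 731.707ms=1b +731.707ms=1b
6) 1463.415ms=2b +487.805ms=2/3b
7) 1951.22ms=8/3b +975.61ms=4/3b
8) 2926.829ms=4b +548.78ms=3/4b
9) 3475.61ms=19/4b +548.78ms=3/4b
10) 4024.39ms=11/2b +121.951ms=1/6b
11) 4146.341ms=17/3b +121.951ms=1/6b
12) 4268.293ms=35/6b +121.951ms=1/6b
Σ=6b of 6 (82bpm 2/4) — PASS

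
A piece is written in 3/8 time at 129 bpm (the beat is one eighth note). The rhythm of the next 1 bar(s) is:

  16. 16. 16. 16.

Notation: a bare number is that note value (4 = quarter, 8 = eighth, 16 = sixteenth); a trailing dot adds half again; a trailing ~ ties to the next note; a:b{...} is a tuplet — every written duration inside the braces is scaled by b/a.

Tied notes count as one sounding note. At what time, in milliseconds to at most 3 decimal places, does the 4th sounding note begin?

1. 0.0ms @ 0 + 348.837ms (3/4)
2. 348.837ms @ 3/4 + 348.837ms (3/4)
3. 697.674ms @ 3/2 + 348.837ms (3/4)
4. 1046.512ms @ 9/4 + 348.837ms (3/4)

note 4 onset = 9/4b = 1046.512ms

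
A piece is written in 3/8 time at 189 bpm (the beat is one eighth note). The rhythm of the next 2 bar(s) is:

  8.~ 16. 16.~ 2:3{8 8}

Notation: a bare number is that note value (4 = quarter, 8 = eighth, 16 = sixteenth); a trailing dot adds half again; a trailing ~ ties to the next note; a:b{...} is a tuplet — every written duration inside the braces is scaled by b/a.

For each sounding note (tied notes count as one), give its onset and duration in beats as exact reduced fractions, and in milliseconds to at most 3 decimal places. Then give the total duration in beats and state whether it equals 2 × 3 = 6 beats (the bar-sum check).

1) 0.0ms=0b +714.286ms=9/4b
2) 714.286ms=9/4b +714.286ms=9/4b
3) 1428.571ms=9/2b +476.19ms=3/2b
Σ=6b of 6 (189bpm 3/8) — PASS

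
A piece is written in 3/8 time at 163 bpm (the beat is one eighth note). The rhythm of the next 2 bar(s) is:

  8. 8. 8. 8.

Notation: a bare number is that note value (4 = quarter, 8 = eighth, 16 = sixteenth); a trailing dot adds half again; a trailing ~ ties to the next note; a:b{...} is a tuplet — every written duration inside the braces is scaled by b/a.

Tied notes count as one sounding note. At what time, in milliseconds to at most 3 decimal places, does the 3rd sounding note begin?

note 3 onset = 3b = 1104.294ms

1. 0.0ms @ 0 + 552.147ms (3/2)
2. 552.147ms @ 3/2 + 552.147ms (3/2)
3. 1104.294ms @ 3 + 552.147ms (3/2)
4. 1656.442ms @ 9/2 + 552.147ms (3/2)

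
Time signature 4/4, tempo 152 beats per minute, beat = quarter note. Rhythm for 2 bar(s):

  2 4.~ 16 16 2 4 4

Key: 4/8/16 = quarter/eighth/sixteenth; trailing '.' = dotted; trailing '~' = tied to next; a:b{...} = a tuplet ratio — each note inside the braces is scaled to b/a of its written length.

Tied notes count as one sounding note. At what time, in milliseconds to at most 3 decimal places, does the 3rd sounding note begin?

note 3 onset = 15/4b = 1480.263ms

1. 0.0ms @ 0 + 789.474ms (2)
2. 789.474ms @ 2 + 690.789ms (7/4)
3. 1480.263ms @ 15/4 + 98.684ms (1/4)
4. 1578.947ms @ 4 + 789.474ms (2)
5. 2368.421ms @ 6 + 394.737ms (1)
6. 2763.158ms @ 7 + 394.737ms (1)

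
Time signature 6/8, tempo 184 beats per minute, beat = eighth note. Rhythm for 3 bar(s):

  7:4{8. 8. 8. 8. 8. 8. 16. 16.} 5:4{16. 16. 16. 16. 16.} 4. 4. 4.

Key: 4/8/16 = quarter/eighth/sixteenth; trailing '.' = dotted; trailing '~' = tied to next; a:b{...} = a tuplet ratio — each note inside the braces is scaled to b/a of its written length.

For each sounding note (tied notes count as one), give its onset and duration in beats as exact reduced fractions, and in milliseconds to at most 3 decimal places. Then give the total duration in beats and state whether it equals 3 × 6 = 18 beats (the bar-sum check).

1) 0.0ms=0b +279.503ms=6/7b
2) 279.503ms=6/7b +279.503ms=6/7b
3) 559.006ms=12/7b +279.503ms=6/7b
4) 838.509ms=18/7b +279.503ms=6/7b
5) 1118.012ms=24/7b +279.503ms=6/7b
6) 1397.516ms=30/7b +279.503ms=6/7b
7) 1677.019ms=36/7b +139.752ms=3/7b
8) 1816.77ms=39/7b +139.752ms=3/7b
9) 1956.522ms=6b +195.652ms=3/5b
10) 2152.174ms=33/5b +195.652ms=3/5b
11) 2347.826ms=36/5b +195.652ms=3/5b
12) 2543.478ms=39/5b +195.652ms=3/5b
13) 2739.13ms=42/5b +195.652ms=3/5b
14) 2934.783ms=9b +978.261ms=3b
15) 3913.043ms=12b +978.261ms=3b
16) 4891.304ms=15b +978.261ms=3b
Σ=18b of 18 (184bpm 6/8) — PASS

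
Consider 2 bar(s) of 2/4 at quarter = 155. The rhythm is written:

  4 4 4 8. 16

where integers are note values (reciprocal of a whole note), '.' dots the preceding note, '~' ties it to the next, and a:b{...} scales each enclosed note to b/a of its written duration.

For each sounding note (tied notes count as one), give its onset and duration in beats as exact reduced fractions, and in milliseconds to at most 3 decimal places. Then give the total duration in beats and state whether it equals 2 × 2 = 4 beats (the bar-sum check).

1) 0.0ms=0b +387.097ms=1b
2) 387.097ms=1b +387.097ms=1b
3) 774.194ms=2b +387.097ms=1b
4) 1161.29ms=3b +290.323ms=3/4b
5) 1451.613ms=15/4b +96.774ms=1/4b
Σ=4b of 4 (155bpm 2/4) — PASS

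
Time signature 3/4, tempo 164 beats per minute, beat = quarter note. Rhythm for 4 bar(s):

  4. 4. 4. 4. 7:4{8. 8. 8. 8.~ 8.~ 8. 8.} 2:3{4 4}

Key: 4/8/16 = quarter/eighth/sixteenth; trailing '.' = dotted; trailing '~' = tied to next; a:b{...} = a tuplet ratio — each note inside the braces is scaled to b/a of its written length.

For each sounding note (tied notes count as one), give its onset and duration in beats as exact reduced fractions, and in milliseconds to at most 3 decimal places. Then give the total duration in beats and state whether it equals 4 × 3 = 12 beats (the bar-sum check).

1) 0.0ms=0b +548.78ms=3/2b
2) 548.78ms=3/2b +548.78ms=3/2b
3) 1097.561ms=3b +548.78ms=3/2b
4) 1646.341ms=9/2b +548.78ms=3/2b
5) 2195.122ms=6b +156.794ms=3/7b
6) 2351.916ms=45/7b +156.794ms=3/7b
7) 2508.711ms=48/7b +156.794ms=3/7b
8) 2665.505ms=51/7b +470.383ms=9/7b
9) 3135.889ms=60/7b +156.794ms=3/7b
10) 3292.683ms=9b +548.78ms=3/2b
11) 3841.463ms=21/2b +548.78ms=3/2b
Σ=12b of 12 (164bpm 3/4) — PASS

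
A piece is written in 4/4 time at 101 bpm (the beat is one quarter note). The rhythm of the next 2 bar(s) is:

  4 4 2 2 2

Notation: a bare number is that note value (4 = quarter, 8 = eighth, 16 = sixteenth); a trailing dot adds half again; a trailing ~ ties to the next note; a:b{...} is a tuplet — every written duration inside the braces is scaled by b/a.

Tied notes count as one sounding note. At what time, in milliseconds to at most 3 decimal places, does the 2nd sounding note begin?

note 2 onset = 1b = 594.059ms

1. 0.0ms @ 0 + 594.059ms (1)
2. 594.059ms @ 1 + 594.059ms (1)
3. 1188.119ms @ 2 + 1188.119ms (2)
4. 2376.238ms @ 4 + 1188.119ms (2)
5. 3564.356ms @ 6 + 1188.119ms (2)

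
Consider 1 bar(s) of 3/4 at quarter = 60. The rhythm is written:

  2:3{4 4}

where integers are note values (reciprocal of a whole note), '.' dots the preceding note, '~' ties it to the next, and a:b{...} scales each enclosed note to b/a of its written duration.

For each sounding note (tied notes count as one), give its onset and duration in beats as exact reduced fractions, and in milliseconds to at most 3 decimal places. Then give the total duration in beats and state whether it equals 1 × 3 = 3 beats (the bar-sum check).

1) 0.0ms=0b +1500.0ms=3/2b
2) 1500.0ms=3/2b +1500.0ms=3/2b
Σ=3b of 3 (60bpm 3/4) — PASS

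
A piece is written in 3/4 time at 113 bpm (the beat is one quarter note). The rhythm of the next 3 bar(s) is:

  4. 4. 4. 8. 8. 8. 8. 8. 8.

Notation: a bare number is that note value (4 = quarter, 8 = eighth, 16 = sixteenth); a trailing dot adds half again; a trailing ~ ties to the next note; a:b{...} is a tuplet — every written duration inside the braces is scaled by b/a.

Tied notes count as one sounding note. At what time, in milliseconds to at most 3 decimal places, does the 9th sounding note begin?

note 9 onset = 33/4b = 4380.531ms

1. 0.0ms @ 0 + 796.46ms (3/2)
2. 796.46ms @ 3/2 + 796.46ms (3/2)
3. 1592.92ms @ 3 + 796.46ms (3/2)
4. 2389.381ms @ 9/2 + 398.23ms (3/4)
5. 2787.611ms @ 21/4 + 398.23ms (3/4)
6. 3185.841ms @ 6 + 398.23ms (3/4)
7. 3584.071ms @ 27/4 + 398.23ms (3/4)
8. 3982.301ms @ 15/2 + 398.23ms (3/4)
9. 4380.531ms @ 33/4 + 398.23ms (3/4)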